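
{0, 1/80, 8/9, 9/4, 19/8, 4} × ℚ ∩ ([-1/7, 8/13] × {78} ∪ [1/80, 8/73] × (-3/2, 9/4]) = ({0, 1/80} × {78}) ∪ ({1/80} × (ℚ ∩ (-3/2, 9/4]))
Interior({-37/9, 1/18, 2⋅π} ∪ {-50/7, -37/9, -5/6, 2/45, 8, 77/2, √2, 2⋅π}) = ∅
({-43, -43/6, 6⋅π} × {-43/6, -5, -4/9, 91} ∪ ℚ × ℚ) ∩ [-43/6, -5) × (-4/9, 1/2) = (ℚ ∩ [-43/6, -5)) × (ℚ ∩ (-4/9, 1/2))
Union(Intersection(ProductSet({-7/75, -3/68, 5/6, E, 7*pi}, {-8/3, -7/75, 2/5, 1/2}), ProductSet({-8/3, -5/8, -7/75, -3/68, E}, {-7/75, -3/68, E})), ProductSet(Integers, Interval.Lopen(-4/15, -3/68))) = Union(ProductSet({-7/75, -3/68, E}, {-7/75}), ProductSet(Integers, Interval.Lopen(-4/15, -3/68)))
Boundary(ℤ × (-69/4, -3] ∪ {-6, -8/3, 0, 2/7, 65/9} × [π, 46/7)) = (ℤ × [-69/4, -3]) ∪ ({-6, -8/3, 0, 2/7, 65/9} × [π, 46/7])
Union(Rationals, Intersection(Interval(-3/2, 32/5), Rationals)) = Union(Intersection(Interval(-3/2, 32/5), Rationals), Rationals)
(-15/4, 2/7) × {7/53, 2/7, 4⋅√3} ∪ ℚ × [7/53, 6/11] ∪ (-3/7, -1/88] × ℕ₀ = ((-3/7, -1/88] × ℕ₀) ∪ (ℚ × [7/53, 6/11]) ∪ ((-15/4, 2/7) × {7/53, 2/7, 4⋅√3})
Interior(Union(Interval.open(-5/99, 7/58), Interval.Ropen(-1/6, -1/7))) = Union(Interval.open(-1/6, -1/7), Interval.open(-5/99, 7/58))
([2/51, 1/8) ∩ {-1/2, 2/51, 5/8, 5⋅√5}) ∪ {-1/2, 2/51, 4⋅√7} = {-1/2, 2/51, 4⋅√7}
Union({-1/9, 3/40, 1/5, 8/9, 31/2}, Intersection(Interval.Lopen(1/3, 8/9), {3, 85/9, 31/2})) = {-1/9, 3/40, 1/5, 8/9, 31/2}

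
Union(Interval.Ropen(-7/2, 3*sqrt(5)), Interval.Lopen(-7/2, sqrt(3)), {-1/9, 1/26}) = Interval.Ropen(-7/2, 3*sqrt(5))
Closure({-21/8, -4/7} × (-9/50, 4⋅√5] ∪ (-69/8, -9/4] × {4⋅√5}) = ([-69/8, -9/4] × {4⋅√5}) ∪ ({-21/8, -4/7} × [-9/50, 4⋅√5])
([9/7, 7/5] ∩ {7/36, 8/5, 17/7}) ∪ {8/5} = {8/5}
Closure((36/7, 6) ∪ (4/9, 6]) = [4/9, 6]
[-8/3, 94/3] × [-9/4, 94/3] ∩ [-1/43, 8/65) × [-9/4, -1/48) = [-1/43, 8/65) × [-9/4, -1/48)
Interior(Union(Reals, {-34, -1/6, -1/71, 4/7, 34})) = Reals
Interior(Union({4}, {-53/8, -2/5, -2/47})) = EmptySet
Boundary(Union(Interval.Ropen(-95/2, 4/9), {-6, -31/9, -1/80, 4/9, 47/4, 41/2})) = {-95/2, 4/9, 47/4, 41/2}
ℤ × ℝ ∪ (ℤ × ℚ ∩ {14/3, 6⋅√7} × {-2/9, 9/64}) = ℤ × ℝ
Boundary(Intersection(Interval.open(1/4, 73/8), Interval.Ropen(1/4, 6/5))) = {1/4, 6/5}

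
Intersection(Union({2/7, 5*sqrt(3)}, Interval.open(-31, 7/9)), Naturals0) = Range(0, 1, 1)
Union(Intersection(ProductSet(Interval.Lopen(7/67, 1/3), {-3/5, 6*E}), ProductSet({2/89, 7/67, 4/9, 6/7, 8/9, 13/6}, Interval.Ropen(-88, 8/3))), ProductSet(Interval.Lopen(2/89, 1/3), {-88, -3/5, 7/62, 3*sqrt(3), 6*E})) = ProductSet(Interval.Lopen(2/89, 1/3), {-88, -3/5, 7/62, 3*sqrt(3), 6*E})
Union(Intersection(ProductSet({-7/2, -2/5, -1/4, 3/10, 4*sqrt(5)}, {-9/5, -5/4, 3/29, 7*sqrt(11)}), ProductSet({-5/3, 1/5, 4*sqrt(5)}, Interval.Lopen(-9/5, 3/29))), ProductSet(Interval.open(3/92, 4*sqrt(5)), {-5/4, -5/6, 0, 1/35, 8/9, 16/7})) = Union(ProductSet({4*sqrt(5)}, {-5/4, 3/29}), ProductSet(Interval.open(3/92, 4*sqrt(5)), {-5/4, -5/6, 0, 1/35, 8/9, 16/7}))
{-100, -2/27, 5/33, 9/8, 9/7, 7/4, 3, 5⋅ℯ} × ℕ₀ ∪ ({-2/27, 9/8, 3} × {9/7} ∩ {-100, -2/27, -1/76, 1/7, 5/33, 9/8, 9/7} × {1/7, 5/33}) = {-100, -2/27, 5/33, 9/8, 9/7, 7/4, 3, 5⋅ℯ} × ℕ₀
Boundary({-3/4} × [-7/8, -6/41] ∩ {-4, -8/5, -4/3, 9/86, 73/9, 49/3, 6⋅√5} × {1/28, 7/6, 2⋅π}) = ∅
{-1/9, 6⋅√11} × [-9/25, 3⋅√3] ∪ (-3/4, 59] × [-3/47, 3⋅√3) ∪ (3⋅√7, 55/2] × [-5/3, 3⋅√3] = ((-3/4, 59] × [-3/47, 3⋅√3)) ∪ ({-1/9, 6⋅√11} × [-9/25, 3⋅√3]) ∪ ((3⋅√7, 55/2] × [-5/3, 3⋅√3])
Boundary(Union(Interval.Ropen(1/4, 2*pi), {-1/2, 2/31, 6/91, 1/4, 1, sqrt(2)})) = {-1/2, 2/31, 6/91, 1/4, 2*pi}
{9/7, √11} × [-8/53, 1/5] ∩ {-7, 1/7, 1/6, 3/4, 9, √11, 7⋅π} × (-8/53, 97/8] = {√11} × (-8/53, 1/5]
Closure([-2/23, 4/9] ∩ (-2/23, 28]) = [-2/23, 4/9]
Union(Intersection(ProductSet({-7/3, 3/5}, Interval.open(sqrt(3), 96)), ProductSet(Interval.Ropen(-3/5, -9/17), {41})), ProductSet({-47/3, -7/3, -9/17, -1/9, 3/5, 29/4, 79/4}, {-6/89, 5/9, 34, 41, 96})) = ProductSet({-47/3, -7/3, -9/17, -1/9, 3/5, 29/4, 79/4}, {-6/89, 5/9, 34, 41, 96})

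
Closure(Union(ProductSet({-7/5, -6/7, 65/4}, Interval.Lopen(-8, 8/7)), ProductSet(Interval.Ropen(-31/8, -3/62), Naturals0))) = Union(ProductSet({-7/5, -6/7, 65/4}, Interval(-8, 8/7)), ProductSet(Interval(-31/8, -3/62), Naturals0))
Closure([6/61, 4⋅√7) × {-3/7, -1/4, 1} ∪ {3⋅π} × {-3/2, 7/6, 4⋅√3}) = ({3⋅π} × {-3/2, 7/6, 4⋅√3}) ∪ ([6/61, 4⋅√7] × {-3/7, -1/4, 1})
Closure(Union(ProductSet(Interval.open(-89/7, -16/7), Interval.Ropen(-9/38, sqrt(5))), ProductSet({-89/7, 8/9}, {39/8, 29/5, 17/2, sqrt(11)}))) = Union(ProductSet({-89/7, -16/7}, Interval(-9/38, sqrt(5))), ProductSet({-89/7, 8/9}, {39/8, 29/5, 17/2, sqrt(11)}), ProductSet(Interval(-89/7, -16/7), {-9/38, sqrt(5)}), ProductSet(Interval.open(-89/7, -16/7), Interval.Ropen(-9/38, sqrt(5))))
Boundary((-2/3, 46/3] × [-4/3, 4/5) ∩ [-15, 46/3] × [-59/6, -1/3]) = ({-2/3, 46/3} × [-4/3, -1/3]) ∪ ([-2/3, 46/3] × {-4/3, -1/3})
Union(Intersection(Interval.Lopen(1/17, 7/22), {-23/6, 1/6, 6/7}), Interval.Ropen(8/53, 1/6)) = Interval(8/53, 1/6)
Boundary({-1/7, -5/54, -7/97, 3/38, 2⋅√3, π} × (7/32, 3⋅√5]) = {-1/7, -5/54, -7/97, 3/38, 2⋅√3, π} × [7/32, 3⋅√5]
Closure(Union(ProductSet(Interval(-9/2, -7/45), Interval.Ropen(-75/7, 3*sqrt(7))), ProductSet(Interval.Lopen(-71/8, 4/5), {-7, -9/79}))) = Union(ProductSet(Interval(-71/8, 4/5), {-7, -9/79}), ProductSet(Interval(-9/2, -7/45), Interval(-75/7, 3*sqrt(7))))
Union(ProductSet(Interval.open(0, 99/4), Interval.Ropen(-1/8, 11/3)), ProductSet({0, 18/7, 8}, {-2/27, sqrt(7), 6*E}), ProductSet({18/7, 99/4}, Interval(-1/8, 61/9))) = Union(ProductSet({18/7, 99/4}, Interval(-1/8, 61/9)), ProductSet({0, 18/7, 8}, {-2/27, sqrt(7), 6*E}), ProductSet(Interval.open(0, 99/4), Interval.Ropen(-1/8, 11/3)))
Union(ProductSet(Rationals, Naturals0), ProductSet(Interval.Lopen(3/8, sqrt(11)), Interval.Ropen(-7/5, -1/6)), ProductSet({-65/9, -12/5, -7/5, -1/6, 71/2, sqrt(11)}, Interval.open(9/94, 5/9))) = Union(ProductSet({-65/9, -12/5, -7/5, -1/6, 71/2, sqrt(11)}, Interval.open(9/94, 5/9)), ProductSet(Interval.Lopen(3/8, sqrt(11)), Interval.Ropen(-7/5, -1/6)), ProductSet(Rationals, Naturals0))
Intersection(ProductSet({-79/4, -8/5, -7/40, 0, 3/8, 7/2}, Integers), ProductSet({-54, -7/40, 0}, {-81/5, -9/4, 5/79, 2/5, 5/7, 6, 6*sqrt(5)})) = ProductSet({-7/40, 0}, {6})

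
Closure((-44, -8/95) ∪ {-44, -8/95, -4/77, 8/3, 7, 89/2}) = [-44, -8/95] ∪ {-4/77, 8/3, 7, 89/2}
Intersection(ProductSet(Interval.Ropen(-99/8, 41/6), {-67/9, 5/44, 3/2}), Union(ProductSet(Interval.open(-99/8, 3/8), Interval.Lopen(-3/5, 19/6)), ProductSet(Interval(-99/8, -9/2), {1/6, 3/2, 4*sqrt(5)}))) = Union(ProductSet(Interval(-99/8, -9/2), {3/2}), ProductSet(Interval.open(-99/8, 3/8), {5/44, 3/2}))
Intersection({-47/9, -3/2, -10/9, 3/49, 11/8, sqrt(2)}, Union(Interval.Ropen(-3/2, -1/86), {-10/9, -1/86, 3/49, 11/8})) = {-3/2, -10/9, 3/49, 11/8}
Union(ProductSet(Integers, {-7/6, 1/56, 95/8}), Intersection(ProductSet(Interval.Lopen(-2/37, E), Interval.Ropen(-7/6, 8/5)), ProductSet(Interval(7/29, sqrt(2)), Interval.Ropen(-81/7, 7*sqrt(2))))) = Union(ProductSet(Integers, {-7/6, 1/56, 95/8}), ProductSet(Interval(7/29, sqrt(2)), Interval.Ropen(-7/6, 8/5)))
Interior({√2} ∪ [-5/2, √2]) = (-5/2, √2)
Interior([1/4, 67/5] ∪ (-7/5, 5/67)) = (-7/5, 5/67) ∪ (1/4, 67/5)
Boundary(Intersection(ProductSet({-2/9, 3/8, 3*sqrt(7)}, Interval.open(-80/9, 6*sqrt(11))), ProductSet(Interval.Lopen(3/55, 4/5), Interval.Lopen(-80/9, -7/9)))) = ProductSet({3/8}, Interval(-80/9, -7/9))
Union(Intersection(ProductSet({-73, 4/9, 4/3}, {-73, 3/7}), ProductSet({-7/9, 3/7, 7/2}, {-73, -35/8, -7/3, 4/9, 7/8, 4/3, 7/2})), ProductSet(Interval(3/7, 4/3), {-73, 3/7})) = ProductSet(Interval(3/7, 4/3), {-73, 3/7})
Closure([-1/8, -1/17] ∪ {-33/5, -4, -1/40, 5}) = {-33/5, -4, -1/40, 5} ∪ [-1/8, -1/17]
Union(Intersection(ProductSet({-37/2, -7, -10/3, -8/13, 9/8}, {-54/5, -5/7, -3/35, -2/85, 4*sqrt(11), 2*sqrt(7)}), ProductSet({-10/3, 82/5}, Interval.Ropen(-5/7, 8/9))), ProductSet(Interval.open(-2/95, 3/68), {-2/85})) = Union(ProductSet({-10/3}, {-5/7, -3/35, -2/85}), ProductSet(Interval.open(-2/95, 3/68), {-2/85}))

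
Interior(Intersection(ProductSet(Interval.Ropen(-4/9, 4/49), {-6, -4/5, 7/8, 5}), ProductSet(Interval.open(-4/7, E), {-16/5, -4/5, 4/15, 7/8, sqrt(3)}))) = EmptySet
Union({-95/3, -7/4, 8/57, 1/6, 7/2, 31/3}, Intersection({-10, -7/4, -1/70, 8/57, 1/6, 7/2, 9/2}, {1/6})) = {-95/3, -7/4, 8/57, 1/6, 7/2, 31/3}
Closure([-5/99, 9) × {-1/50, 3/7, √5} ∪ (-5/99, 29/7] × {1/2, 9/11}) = ([-5/99, 29/7] × {1/2, 9/11}) ∪ ([-5/99, 9] × {-1/50, 3/7, √5})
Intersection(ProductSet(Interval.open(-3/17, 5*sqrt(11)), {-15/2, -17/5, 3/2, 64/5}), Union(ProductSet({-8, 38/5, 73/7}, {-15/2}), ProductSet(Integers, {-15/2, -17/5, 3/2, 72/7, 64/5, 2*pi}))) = Union(ProductSet({38/5, 73/7}, {-15/2}), ProductSet(Range(0, 17, 1), {-15/2, -17/5, 3/2, 64/5}))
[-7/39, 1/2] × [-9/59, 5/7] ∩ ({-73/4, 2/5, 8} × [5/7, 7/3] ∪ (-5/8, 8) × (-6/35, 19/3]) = [-7/39, 1/2] × [-9/59, 5/7]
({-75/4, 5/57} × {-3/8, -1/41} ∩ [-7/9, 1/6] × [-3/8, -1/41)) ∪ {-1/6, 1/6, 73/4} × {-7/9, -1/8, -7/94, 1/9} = ({5/57} × {-3/8}) ∪ ({-1/6, 1/6, 73/4} × {-7/9, -1/8, -7/94, 1/9})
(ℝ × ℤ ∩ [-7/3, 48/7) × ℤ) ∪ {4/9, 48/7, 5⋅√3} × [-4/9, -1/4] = ([-7/3, 48/7) × ℤ) ∪ ({4/9, 48/7, 5⋅√3} × [-4/9, -1/4])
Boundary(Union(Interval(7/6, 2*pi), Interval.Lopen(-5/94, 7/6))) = {-5/94, 2*pi}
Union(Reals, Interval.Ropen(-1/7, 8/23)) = Interval(-oo, oo)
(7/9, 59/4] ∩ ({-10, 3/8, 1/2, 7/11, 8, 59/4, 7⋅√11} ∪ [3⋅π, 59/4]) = {8} ∪ [3⋅π, 59/4]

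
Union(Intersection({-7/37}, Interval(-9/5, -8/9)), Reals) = Reals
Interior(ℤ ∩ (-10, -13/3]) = ∅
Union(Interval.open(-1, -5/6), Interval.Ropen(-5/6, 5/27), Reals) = Interval(-oo, oo)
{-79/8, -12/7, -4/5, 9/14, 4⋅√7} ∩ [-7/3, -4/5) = {-12/7}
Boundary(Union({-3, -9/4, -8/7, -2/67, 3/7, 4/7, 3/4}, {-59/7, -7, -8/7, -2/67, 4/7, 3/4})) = {-59/7, -7, -3, -9/4, -8/7, -2/67, 3/7, 4/7, 3/4}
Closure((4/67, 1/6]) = [4/67, 1/6]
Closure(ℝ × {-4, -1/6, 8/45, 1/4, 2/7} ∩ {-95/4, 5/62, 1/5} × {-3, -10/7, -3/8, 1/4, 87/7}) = {-95/4, 5/62, 1/5} × {1/4}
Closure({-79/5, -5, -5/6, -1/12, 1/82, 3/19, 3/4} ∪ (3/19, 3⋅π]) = {-79/5, -5, -5/6, -1/12, 1/82} ∪ [3/19, 3⋅π]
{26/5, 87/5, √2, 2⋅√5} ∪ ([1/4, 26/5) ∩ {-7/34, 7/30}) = {26/5, 87/5, √2, 2⋅√5}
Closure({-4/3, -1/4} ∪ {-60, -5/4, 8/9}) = {-60, -4/3, -5/4, -1/4, 8/9}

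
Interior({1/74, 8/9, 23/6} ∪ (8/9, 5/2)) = (8/9, 5/2)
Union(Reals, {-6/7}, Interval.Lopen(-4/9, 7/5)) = Interval(-oo, oo)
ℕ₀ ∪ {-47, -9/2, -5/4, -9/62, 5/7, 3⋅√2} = {-47, -9/2, -5/4, -9/62, 5/7, 3⋅√2} ∪ ℕ₀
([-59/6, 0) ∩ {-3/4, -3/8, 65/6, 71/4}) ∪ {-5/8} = {-3/4, -5/8, -3/8}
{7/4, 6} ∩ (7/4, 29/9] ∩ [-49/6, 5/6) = ∅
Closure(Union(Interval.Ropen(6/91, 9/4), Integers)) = Union(Integers, Interval(6/91, 9/4))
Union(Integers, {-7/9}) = Union({-7/9}, Integers)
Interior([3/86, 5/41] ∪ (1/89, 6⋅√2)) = (1/89, 6⋅√2)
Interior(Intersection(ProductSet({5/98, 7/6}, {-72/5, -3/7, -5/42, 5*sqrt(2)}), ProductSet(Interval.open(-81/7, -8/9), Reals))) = EmptySet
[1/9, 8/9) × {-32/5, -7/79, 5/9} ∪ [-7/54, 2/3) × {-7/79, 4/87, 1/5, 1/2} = ([1/9, 8/9) × {-32/5, -7/79, 5/9}) ∪ ([-7/54, 2/3) × {-7/79, 4/87, 1/5, 1/2})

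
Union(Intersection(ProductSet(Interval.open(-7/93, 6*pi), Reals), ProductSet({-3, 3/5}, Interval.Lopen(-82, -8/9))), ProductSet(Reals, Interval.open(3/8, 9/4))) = Union(ProductSet({3/5}, Interval.Lopen(-82, -8/9)), ProductSet(Reals, Interval.open(3/8, 9/4)))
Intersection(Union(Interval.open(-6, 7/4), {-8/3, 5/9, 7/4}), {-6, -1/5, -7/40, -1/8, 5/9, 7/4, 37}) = {-1/5, -7/40, -1/8, 5/9, 7/4}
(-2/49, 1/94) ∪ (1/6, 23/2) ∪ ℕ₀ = (-2/49, 1/94) ∪ ℕ₀ ∪ (1/6, 23/2)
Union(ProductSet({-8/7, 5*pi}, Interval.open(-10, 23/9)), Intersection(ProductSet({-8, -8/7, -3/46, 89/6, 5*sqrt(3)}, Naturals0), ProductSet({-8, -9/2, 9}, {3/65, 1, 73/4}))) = Union(ProductSet({-8}, {1}), ProductSet({-8/7, 5*pi}, Interval.open(-10, 23/9)))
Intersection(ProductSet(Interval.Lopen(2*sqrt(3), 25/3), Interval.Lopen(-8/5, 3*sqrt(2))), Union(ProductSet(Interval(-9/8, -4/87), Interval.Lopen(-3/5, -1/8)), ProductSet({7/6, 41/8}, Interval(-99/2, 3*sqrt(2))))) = ProductSet({41/8}, Interval.Lopen(-8/5, 3*sqrt(2)))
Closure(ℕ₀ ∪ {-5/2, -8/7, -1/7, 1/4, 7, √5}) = {-5/2, -8/7, -1/7, 1/4, √5} ∪ ℕ₀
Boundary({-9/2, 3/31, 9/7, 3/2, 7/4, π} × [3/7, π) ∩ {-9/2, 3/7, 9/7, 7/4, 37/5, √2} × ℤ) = {-9/2, 9/7, 7/4} × {1, 2, 3}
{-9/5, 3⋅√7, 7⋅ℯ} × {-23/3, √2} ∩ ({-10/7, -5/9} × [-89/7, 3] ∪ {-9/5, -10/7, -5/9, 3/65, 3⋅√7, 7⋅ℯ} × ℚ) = {-9/5, 3⋅√7, 7⋅ℯ} × {-23/3}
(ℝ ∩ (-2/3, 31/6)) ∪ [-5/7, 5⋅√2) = [-5/7, 5⋅√2)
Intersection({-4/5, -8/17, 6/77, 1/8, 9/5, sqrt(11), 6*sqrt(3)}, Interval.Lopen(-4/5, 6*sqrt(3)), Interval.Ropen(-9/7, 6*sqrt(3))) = {-8/17, 6/77, 1/8, 9/5, sqrt(11)}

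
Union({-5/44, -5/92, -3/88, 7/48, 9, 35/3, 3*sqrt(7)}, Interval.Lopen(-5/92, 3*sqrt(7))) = Union({-5/44, 9, 35/3}, Interval(-5/92, 3*sqrt(7)))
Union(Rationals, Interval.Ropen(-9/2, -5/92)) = Union(Interval(-9/2, -5/92), Rationals)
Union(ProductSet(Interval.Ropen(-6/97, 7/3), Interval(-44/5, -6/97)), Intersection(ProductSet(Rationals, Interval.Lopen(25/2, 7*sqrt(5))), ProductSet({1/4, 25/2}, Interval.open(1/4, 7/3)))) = ProductSet(Interval.Ropen(-6/97, 7/3), Interval(-44/5, -6/97))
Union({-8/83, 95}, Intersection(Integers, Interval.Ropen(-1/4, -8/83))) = {-8/83, 95}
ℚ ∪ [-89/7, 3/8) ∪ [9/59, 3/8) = ℚ ∪ [-89/7, 3/8]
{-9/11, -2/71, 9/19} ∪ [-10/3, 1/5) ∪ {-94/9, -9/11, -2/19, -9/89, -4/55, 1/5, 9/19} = {-94/9, 9/19} ∪ [-10/3, 1/5]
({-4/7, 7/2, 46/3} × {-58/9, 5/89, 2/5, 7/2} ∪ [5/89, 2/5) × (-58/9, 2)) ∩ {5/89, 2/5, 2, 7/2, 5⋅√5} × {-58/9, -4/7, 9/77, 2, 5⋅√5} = ({7/2} × {-58/9}) ∪ ({5/89} × {-4/7, 9/77})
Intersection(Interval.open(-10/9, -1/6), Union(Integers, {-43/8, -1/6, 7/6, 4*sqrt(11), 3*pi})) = Range(-1, 0, 1)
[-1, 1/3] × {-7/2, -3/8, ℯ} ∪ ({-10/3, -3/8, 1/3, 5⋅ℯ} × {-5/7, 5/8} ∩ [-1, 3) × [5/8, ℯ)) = ({-3/8, 1/3} × {5/8}) ∪ ([-1, 1/3] × {-7/2, -3/8, ℯ})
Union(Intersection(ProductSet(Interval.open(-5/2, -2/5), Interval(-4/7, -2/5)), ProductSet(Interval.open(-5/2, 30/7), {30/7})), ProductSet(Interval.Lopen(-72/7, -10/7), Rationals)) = ProductSet(Interval.Lopen(-72/7, -10/7), Rationals)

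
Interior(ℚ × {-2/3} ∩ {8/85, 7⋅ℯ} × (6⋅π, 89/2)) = ∅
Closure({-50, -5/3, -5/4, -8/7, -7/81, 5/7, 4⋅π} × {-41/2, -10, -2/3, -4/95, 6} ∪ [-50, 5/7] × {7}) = ([-50, 5/7] × {7}) ∪ ({-50, -5/3, -5/4, -8/7, -7/81, 5/7, 4⋅π} × {-41/2, -10, -2/3, -4/95, 6})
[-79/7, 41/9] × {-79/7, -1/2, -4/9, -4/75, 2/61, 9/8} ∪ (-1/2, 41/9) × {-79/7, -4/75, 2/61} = [-79/7, 41/9] × {-79/7, -1/2, -4/9, -4/75, 2/61, 9/8}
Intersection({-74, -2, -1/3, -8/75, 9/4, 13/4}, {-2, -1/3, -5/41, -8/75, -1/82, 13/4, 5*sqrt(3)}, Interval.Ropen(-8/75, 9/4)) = {-8/75}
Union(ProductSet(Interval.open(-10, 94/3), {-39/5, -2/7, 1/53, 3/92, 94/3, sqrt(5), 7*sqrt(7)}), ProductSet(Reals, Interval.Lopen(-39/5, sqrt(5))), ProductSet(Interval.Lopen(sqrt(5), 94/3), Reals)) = Union(ProductSet(Interval.open(-10, 94/3), {-39/5, -2/7, 1/53, 3/92, 94/3, sqrt(5), 7*sqrt(7)}), ProductSet(Interval.Lopen(sqrt(5), 94/3), Reals), ProductSet(Reals, Interval.Lopen(-39/5, sqrt(5))))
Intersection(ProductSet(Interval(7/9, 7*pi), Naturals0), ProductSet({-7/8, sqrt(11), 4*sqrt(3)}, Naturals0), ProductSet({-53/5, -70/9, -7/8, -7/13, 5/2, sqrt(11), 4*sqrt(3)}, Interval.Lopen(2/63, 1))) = ProductSet({sqrt(11), 4*sqrt(3)}, Range(1, 2, 1))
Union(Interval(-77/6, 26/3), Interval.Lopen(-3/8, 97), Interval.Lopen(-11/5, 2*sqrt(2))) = Interval(-77/6, 97)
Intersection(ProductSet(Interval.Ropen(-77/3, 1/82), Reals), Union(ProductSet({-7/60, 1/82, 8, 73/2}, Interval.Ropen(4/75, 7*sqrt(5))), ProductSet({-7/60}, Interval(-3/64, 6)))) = ProductSet({-7/60}, Interval.Ropen(-3/64, 7*sqrt(5)))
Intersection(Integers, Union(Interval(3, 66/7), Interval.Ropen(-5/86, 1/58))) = Union(Range(0, 1, 1), Range(3, 10, 1))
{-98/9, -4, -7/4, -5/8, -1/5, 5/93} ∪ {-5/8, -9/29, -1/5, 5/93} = {-98/9, -4, -7/4, -5/8, -9/29, -1/5, 5/93}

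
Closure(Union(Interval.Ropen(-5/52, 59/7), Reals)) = Interval(-oo, oo)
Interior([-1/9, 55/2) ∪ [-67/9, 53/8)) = (-67/9, 55/2)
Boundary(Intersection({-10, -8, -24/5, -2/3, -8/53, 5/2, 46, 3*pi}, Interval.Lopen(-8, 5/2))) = {-24/5, -2/3, -8/53, 5/2}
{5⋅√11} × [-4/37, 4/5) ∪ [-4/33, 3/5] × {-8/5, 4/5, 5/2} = ([-4/33, 3/5] × {-8/5, 4/5, 5/2}) ∪ ({5⋅√11} × [-4/37, 4/5))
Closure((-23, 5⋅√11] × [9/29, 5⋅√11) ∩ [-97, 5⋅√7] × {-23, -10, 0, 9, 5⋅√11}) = [-23, 5⋅√7] × {9}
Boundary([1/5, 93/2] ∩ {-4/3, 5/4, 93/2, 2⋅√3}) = {5/4, 93/2, 2⋅√3}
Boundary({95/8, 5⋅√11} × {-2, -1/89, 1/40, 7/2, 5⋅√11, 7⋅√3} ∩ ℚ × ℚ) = {95/8} × {-2, -1/89, 1/40, 7/2}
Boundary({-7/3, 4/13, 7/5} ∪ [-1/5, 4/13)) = {-7/3, -1/5, 4/13, 7/5}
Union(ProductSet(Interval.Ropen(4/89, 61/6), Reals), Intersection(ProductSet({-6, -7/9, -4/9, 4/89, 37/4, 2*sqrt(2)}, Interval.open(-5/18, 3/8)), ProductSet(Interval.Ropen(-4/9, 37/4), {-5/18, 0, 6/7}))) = Union(ProductSet({-4/9, 4/89, 2*sqrt(2)}, {0}), ProductSet(Interval.Ropen(4/89, 61/6), Reals))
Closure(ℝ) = ℝ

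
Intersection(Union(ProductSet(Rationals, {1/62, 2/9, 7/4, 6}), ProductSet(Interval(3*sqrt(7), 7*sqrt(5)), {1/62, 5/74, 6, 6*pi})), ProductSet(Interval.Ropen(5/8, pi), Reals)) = ProductSet(Intersection(Interval.Ropen(5/8, pi), Rationals), {1/62, 2/9, 7/4, 6})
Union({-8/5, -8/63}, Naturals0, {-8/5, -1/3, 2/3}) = Union({-8/5, -1/3, -8/63, 2/3}, Naturals0)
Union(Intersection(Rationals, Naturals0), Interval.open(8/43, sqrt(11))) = Union(Interval.open(8/43, sqrt(11)), Naturals0)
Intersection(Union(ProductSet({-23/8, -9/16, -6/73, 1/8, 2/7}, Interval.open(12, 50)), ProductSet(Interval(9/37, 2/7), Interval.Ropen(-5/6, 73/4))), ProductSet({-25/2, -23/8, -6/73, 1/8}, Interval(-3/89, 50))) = ProductSet({-23/8, -6/73, 1/8}, Interval.open(12, 50))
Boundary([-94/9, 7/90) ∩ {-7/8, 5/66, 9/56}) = {-7/8, 5/66}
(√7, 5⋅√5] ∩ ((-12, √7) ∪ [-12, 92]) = (√7, 5⋅√5]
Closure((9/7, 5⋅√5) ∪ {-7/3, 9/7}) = {-7/3} ∪ [9/7, 5⋅√5]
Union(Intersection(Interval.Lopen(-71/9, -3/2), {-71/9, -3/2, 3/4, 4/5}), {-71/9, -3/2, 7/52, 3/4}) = {-71/9, -3/2, 7/52, 3/4}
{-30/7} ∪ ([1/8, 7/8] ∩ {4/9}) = {-30/7, 4/9}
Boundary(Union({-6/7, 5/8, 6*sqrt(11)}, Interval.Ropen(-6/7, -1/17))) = {-6/7, -1/17, 5/8, 6*sqrt(11)}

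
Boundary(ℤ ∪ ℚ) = ℝ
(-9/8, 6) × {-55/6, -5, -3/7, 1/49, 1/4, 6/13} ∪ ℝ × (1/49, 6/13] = (ℝ × (1/49, 6/13]) ∪ ((-9/8, 6) × {-55/6, -5, -3/7, 1/49, 1/4, 6/13})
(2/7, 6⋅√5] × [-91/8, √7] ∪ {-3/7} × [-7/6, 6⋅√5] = ({-3/7} × [-7/6, 6⋅√5]) ∪ ((2/7, 6⋅√5] × [-91/8, √7])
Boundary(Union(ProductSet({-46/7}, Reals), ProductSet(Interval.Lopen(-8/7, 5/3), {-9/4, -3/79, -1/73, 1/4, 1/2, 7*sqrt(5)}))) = Union(ProductSet({-46/7}, Reals), ProductSet(Interval(-8/7, 5/3), {-9/4, -3/79, -1/73, 1/4, 1/2, 7*sqrt(5)}))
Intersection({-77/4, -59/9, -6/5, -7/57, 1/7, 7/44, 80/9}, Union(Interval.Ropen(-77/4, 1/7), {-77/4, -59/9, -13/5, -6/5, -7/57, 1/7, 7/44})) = {-77/4, -59/9, -6/5, -7/57, 1/7, 7/44}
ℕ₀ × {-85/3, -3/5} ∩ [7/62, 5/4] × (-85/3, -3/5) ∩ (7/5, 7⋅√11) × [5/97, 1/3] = ∅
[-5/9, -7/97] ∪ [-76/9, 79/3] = [-76/9, 79/3]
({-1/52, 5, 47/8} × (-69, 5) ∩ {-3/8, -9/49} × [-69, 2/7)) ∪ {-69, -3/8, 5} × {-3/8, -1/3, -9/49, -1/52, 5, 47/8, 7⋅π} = {-69, -3/8, 5} × {-3/8, -1/3, -9/49, -1/52, 5, 47/8, 7⋅π}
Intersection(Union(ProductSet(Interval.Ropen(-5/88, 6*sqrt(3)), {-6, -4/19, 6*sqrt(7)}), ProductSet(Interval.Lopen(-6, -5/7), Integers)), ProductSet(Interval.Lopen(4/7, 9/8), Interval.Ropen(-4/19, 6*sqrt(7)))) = ProductSet(Interval.Lopen(4/7, 9/8), {-4/19})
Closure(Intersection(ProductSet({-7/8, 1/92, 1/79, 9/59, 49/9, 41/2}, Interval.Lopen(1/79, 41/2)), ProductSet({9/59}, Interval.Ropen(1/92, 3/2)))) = ProductSet({9/59}, Interval(1/79, 3/2))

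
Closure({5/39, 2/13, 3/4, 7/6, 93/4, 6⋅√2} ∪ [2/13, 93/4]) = {5/39} ∪ [2/13, 93/4]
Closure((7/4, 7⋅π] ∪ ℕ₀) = ℕ₀ ∪ [7/4, 7⋅π] ∪ (ℕ₀ \ (7/4, 7⋅π))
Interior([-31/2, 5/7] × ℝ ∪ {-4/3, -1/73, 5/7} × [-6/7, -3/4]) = (-31/2, 5/7) × ℝ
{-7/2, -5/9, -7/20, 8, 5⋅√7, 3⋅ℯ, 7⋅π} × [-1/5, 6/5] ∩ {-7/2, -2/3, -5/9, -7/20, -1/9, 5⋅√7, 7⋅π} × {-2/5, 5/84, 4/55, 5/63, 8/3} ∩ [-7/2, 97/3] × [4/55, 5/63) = {-7/2, -5/9, -7/20, 5⋅√7, 7⋅π} × {4/55}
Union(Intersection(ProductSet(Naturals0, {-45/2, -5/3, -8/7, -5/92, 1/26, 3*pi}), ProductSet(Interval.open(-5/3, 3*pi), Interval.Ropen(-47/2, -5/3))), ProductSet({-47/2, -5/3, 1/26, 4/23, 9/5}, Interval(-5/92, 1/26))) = Union(ProductSet({-47/2, -5/3, 1/26, 4/23, 9/5}, Interval(-5/92, 1/26)), ProductSet(Range(0, 10, 1), {-45/2}))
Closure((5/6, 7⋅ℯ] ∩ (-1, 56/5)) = [5/6, 56/5]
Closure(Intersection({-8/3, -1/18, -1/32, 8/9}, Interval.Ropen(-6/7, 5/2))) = {-1/18, -1/32, 8/9}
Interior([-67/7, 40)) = (-67/7, 40)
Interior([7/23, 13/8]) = (7/23, 13/8)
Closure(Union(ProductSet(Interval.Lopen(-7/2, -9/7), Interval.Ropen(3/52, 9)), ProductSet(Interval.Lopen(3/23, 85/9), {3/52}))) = Union(ProductSet({-7/2, -9/7}, Interval(3/52, 9)), ProductSet(Interval(-7/2, -9/7), {3/52, 9}), ProductSet(Interval.Lopen(-7/2, -9/7), Interval.Ropen(3/52, 9)), ProductSet(Interval(3/23, 85/9), {3/52}))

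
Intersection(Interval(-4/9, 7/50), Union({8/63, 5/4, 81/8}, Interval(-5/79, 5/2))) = Interval(-5/79, 7/50)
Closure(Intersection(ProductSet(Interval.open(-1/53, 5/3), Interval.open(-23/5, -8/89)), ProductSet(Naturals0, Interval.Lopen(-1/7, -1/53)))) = ProductSet(Range(0, 2, 1), Interval(-1/7, -8/89))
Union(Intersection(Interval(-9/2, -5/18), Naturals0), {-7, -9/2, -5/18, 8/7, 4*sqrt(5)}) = {-7, -9/2, -5/18, 8/7, 4*sqrt(5)}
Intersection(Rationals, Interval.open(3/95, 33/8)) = Intersection(Interval.open(3/95, 33/8), Rationals)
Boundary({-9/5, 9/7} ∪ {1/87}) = {-9/5, 1/87, 9/7}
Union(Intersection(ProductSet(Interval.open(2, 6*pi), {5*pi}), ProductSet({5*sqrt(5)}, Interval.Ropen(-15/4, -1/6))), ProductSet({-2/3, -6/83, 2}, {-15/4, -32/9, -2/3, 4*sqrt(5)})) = ProductSet({-2/3, -6/83, 2}, {-15/4, -32/9, -2/3, 4*sqrt(5)})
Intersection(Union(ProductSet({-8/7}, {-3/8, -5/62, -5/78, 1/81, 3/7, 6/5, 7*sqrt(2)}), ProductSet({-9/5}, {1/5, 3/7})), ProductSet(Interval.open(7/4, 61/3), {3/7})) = EmptySet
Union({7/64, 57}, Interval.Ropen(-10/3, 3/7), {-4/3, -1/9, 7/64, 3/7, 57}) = Union({57}, Interval(-10/3, 3/7))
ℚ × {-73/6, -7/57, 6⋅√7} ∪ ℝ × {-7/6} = (ℝ × {-7/6}) ∪ (ℚ × {-73/6, -7/57, 6⋅√7})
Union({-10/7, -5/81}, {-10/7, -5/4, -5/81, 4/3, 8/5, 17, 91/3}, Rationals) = Rationals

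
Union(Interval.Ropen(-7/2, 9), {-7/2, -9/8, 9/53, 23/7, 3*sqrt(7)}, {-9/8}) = Interval.Ropen(-7/2, 9)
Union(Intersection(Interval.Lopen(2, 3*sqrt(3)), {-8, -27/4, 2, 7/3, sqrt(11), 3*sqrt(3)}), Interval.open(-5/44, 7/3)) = Union({sqrt(11), 3*sqrt(3)}, Interval.Lopen(-5/44, 7/3))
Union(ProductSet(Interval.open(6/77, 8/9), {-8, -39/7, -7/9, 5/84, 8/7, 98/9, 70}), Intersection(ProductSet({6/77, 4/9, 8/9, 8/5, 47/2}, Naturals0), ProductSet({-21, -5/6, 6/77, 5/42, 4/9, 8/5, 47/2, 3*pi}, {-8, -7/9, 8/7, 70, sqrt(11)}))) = Union(ProductSet({6/77, 4/9, 8/5, 47/2}, {70}), ProductSet(Interval.open(6/77, 8/9), {-8, -39/7, -7/9, 5/84, 8/7, 98/9, 70}))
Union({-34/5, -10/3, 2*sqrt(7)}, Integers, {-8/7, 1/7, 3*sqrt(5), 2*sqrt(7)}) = Union({-34/5, -10/3, -8/7, 1/7, 3*sqrt(5), 2*sqrt(7)}, Integers)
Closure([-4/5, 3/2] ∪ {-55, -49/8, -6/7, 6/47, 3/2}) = {-55, -49/8, -6/7} ∪ [-4/5, 3/2]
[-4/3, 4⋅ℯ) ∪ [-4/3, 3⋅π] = [-4/3, 4⋅ℯ)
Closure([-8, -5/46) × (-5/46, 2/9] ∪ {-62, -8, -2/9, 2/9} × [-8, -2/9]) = ({-8, -5/46} × [-5/46, 2/9]) ∪ ([-8, -5/46] × {-5/46, 2/9}) ∪ ({-62, -8, -2/9, 2/9} × [-8, -2/9]) ∪ ([-8, -5/46) × (-5/46, 2/9])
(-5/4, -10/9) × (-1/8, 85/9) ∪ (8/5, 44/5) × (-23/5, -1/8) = ((-5/4, -10/9) × (-1/8, 85/9)) ∪ ((8/5, 44/5) × (-23/5, -1/8))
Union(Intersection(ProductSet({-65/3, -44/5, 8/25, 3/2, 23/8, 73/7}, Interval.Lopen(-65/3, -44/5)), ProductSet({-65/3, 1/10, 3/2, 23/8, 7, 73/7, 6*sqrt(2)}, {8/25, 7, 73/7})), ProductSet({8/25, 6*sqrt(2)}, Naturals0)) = ProductSet({8/25, 6*sqrt(2)}, Naturals0)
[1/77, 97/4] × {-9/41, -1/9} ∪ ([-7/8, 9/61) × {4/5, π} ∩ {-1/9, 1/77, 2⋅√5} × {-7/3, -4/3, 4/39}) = [1/77, 97/4] × {-9/41, -1/9}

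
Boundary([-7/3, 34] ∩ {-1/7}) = {-1/7}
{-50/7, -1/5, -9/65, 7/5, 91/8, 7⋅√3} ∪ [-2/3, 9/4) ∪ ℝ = (-∞, ∞)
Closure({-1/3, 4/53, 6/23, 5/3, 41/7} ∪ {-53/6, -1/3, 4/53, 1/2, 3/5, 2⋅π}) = {-53/6, -1/3, 4/53, 6/23, 1/2, 3/5, 5/3, 41/7, 2⋅π}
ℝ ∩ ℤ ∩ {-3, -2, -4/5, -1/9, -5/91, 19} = {-3, -2, 19}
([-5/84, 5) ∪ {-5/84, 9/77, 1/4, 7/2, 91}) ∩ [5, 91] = {91}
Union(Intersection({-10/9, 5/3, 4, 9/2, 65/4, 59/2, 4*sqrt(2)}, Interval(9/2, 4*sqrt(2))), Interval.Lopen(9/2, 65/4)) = Interval(9/2, 65/4)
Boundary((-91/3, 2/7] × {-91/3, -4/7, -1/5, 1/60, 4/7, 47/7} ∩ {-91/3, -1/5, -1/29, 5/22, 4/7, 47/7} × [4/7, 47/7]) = {-1/5, -1/29, 5/22} × {4/7, 47/7}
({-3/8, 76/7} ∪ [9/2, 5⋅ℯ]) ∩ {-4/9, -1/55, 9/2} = {9/2}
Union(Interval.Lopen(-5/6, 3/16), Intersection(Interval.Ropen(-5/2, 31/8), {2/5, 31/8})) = Union({2/5}, Interval.Lopen(-5/6, 3/16))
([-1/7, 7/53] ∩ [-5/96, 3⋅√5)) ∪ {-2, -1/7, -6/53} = {-2, -1/7, -6/53} ∪ [-5/96, 7/53]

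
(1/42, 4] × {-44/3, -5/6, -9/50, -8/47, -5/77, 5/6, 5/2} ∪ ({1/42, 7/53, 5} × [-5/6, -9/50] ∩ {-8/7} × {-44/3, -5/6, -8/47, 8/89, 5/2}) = (1/42, 4] × {-44/3, -5/6, -9/50, -8/47, -5/77, 5/6, 5/2}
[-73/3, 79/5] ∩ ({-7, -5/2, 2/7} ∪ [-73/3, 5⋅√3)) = [-73/3, 5⋅√3)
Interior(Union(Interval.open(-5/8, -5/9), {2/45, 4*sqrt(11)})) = Interval.open(-5/8, -5/9)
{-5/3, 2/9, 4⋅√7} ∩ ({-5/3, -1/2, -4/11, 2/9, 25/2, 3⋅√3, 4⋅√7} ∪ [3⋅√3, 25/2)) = {-5/3, 2/9, 4⋅√7}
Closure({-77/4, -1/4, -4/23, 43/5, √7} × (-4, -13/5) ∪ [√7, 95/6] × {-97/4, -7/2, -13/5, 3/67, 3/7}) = ({-77/4, -1/4, -4/23, 43/5, √7} × [-4, -13/5]) ∪ ([√7, 95/6] × {-97/4, -7/2, -13/5, 3/67, 3/7})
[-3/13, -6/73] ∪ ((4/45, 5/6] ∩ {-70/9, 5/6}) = [-3/13, -6/73] ∪ {5/6}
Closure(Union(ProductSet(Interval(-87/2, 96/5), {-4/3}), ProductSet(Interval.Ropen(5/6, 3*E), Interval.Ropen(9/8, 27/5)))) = Union(ProductSet({5/6, 3*E}, Interval(9/8, 27/5)), ProductSet(Interval(-87/2, 96/5), {-4/3}), ProductSet(Interval(5/6, 3*E), {9/8, 27/5}), ProductSet(Interval.Ropen(5/6, 3*E), Interval.Ropen(9/8, 27/5)))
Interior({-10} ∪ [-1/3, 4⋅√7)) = (-1/3, 4⋅√7)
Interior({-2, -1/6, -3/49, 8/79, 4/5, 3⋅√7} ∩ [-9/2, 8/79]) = ∅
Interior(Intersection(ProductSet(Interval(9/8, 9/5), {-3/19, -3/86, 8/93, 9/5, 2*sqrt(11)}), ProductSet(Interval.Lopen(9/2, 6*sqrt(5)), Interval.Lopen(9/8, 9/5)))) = EmptySet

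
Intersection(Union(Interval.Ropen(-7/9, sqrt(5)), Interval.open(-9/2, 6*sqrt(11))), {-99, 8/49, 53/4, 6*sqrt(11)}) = {8/49, 53/4}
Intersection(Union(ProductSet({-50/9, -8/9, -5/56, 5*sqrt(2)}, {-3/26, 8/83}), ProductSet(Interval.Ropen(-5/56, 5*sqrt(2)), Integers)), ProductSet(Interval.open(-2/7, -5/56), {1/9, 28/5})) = EmptySet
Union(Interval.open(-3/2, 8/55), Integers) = Union(Integers, Interval.open(-3/2, 8/55))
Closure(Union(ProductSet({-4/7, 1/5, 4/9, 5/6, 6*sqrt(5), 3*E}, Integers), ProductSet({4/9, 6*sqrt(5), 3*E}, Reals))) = Union(ProductSet({4/9, 6*sqrt(5), 3*E}, Reals), ProductSet({-4/7, 1/5, 4/9, 5/6, 6*sqrt(5), 3*E}, Integers))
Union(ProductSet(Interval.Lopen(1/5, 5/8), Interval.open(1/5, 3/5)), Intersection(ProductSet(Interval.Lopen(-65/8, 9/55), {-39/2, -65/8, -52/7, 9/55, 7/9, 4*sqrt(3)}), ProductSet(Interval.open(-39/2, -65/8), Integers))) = ProductSet(Interval.Lopen(1/5, 5/8), Interval.open(1/5, 3/5))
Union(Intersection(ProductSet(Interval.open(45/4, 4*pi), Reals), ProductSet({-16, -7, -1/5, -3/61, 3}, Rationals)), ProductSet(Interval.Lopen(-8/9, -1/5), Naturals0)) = ProductSet(Interval.Lopen(-8/9, -1/5), Naturals0)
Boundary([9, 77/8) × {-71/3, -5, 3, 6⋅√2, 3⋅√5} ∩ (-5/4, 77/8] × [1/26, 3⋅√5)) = [9, 77/8] × {3}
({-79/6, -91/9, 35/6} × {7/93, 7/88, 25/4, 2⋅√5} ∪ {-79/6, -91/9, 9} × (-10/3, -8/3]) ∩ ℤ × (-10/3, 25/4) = {9} × (-10/3, -8/3]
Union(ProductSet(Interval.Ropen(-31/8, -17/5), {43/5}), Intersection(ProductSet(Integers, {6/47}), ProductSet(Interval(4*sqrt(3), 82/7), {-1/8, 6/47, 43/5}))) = Union(ProductSet(Interval.Ropen(-31/8, -17/5), {43/5}), ProductSet(Range(7, 12, 1), {6/47}))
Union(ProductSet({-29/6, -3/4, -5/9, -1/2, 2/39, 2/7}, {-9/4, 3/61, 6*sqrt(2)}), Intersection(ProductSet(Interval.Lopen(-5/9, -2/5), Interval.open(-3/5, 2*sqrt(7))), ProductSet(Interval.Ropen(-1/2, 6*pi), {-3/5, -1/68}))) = Union(ProductSet({-29/6, -3/4, -5/9, -1/2, 2/39, 2/7}, {-9/4, 3/61, 6*sqrt(2)}), ProductSet(Interval(-1/2, -2/5), {-1/68}))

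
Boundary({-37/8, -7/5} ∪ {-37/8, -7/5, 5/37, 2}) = {-37/8, -7/5, 5/37, 2}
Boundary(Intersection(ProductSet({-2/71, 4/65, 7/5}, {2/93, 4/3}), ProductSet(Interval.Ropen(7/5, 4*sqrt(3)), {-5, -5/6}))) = EmptySet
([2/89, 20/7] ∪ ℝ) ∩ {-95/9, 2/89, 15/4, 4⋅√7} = {-95/9, 2/89, 15/4, 4⋅√7}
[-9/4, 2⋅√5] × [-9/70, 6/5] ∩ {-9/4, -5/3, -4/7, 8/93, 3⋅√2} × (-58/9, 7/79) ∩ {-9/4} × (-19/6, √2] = {-9/4} × [-9/70, 7/79)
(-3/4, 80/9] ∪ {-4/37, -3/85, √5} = (-3/4, 80/9]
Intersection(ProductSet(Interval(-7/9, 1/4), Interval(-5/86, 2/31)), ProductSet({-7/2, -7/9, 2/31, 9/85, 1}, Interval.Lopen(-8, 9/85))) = ProductSet({-7/9, 2/31, 9/85}, Interval(-5/86, 2/31))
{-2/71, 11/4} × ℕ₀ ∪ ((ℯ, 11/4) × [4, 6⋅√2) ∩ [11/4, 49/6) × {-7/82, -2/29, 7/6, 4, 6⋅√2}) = {-2/71, 11/4} × ℕ₀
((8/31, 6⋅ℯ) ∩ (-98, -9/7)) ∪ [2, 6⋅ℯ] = [2, 6⋅ℯ]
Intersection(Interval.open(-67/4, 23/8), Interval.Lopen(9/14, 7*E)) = Interval.open(9/14, 23/8)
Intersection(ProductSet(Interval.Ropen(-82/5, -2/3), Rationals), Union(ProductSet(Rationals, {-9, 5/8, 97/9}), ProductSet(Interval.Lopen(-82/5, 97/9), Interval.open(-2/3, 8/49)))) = Union(ProductSet(Intersection(Interval.Ropen(-82/5, -2/3), Rationals), {-9, 5/8, 97/9}), ProductSet(Interval.open(-82/5, -2/3), Intersection(Interval.open(-2/3, 8/49), Rationals)))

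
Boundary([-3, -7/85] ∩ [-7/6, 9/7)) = {-7/6, -7/85}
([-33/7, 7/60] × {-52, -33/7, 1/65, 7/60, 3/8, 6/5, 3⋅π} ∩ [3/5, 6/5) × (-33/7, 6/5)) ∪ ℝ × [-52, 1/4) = ℝ × [-52, 1/4)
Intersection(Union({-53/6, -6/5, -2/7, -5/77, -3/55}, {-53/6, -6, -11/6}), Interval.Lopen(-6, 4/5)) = {-11/6, -6/5, -2/7, -5/77, -3/55}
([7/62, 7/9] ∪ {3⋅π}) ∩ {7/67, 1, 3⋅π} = {3⋅π}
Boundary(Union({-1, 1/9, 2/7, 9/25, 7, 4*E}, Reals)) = EmptySet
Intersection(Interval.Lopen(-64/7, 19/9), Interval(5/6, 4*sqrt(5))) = Interval(5/6, 19/9)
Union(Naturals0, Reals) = Reals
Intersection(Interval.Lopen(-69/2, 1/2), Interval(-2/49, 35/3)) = Interval(-2/49, 1/2)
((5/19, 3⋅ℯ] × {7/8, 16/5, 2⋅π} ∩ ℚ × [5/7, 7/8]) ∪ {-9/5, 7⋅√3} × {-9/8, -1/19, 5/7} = ({-9/5, 7⋅√3} × {-9/8, -1/19, 5/7}) ∪ ((ℚ ∩ (5/19, 3⋅ℯ]) × {7/8})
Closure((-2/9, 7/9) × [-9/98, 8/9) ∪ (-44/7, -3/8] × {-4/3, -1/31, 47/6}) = ({-2/9, 7/9} × [-9/98, 8/9]) ∪ ([-2/9, 7/9] × {-9/98, 8/9}) ∪ ([-44/7, -3/8] × {-4/3, -1/31, 47/6}) ∪ ((-2/9, 7/9) × [-9/98, 8/9))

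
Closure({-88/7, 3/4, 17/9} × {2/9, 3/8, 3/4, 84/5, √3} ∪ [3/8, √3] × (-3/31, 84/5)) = ({-88/7, 3/4, 17/9} × {2/9, 3/8, 3/4, 84/5, √3}) ∪ ([3/8, √3] × [-3/31, 84/5])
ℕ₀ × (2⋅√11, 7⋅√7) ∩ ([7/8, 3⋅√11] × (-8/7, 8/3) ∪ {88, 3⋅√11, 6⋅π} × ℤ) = {88} × {7, 8, …, 18}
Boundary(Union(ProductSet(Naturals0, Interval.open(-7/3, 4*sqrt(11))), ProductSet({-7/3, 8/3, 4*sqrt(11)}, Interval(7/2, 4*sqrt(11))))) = Union(ProductSet({-7/3, 8/3, 4*sqrt(11)}, Interval(7/2, 4*sqrt(11))), ProductSet(Naturals0, Interval(-7/3, 4*sqrt(11))))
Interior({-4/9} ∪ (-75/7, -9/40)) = (-75/7, -9/40)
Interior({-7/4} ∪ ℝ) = ℝ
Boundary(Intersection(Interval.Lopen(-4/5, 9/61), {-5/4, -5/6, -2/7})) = {-2/7}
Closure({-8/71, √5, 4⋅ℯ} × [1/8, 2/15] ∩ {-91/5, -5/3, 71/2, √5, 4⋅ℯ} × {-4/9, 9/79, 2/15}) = {√5, 4⋅ℯ} × {2/15}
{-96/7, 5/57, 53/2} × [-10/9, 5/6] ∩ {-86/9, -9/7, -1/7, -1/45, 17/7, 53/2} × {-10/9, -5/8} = {53/2} × {-10/9, -5/8}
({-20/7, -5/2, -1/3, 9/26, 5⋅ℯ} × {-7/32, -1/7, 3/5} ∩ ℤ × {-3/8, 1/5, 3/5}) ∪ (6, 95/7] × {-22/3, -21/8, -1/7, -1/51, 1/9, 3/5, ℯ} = (6, 95/7] × {-22/3, -21/8, -1/7, -1/51, 1/9, 3/5, ℯ}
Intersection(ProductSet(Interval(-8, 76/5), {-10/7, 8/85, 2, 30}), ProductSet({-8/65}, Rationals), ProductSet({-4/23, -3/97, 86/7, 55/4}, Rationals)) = EmptySet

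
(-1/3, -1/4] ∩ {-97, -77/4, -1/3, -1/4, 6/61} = {-1/4}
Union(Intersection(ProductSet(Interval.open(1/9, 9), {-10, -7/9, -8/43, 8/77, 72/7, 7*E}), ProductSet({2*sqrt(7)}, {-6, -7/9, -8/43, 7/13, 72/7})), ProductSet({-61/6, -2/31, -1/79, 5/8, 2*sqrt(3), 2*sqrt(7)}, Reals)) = ProductSet({-61/6, -2/31, -1/79, 5/8, 2*sqrt(3), 2*sqrt(7)}, Reals)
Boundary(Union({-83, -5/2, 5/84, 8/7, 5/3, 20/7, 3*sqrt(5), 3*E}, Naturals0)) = Union({-83, -5/2, 5/84, 8/7, 5/3, 20/7, 3*sqrt(5), 3*E}, Naturals0)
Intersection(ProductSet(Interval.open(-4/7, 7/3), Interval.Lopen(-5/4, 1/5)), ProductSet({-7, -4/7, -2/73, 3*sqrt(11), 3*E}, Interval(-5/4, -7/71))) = ProductSet({-2/73}, Interval.Lopen(-5/4, -7/71))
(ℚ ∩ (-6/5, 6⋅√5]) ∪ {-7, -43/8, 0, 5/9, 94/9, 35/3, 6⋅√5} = {-7, -43/8, 6⋅√5} ∪ (ℚ ∩ (-6/5, 6⋅√5])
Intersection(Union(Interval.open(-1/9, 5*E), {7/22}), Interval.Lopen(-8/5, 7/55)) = Interval.Lopen(-1/9, 7/55)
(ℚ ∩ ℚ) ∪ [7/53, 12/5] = ℚ ∪ [7/53, 12/5]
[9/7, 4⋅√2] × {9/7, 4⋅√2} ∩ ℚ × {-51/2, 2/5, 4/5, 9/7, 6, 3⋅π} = (ℚ ∩ [9/7, 4⋅√2]) × {9/7}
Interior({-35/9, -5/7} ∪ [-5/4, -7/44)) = (-5/4, -7/44)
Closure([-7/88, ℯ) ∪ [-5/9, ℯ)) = [-5/9, ℯ]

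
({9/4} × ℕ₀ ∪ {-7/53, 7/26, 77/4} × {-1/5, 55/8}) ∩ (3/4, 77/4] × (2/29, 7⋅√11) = ({77/4} × {55/8}) ∪ ({9/4} × {1, 2, …, 23})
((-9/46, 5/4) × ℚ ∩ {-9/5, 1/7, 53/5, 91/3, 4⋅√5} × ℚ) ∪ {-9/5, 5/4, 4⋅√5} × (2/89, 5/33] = ({1/7} × ℚ) ∪ ({-9/5, 5/4, 4⋅√5} × (2/89, 5/33])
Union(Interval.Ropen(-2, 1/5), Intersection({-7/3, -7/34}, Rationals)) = Union({-7/3}, Interval.Ropen(-2, 1/5))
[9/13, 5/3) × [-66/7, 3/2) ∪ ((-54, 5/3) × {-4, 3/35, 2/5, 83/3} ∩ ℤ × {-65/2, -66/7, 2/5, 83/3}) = ({-53, -52, …, 1} × {2/5, 83/3}) ∪ ([9/13, 5/3) × [-66/7, 3/2))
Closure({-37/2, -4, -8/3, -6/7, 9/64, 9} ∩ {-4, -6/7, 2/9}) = {-4, -6/7}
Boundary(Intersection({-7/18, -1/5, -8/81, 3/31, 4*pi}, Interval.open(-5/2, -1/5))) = {-7/18}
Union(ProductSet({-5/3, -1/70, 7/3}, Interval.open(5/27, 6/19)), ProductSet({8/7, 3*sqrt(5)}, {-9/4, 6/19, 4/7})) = Union(ProductSet({8/7, 3*sqrt(5)}, {-9/4, 6/19, 4/7}), ProductSet({-5/3, -1/70, 7/3}, Interval.open(5/27, 6/19)))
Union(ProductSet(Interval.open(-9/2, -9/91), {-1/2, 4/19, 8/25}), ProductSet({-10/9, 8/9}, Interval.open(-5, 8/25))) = Union(ProductSet({-10/9, 8/9}, Interval.open(-5, 8/25)), ProductSet(Interval.open(-9/2, -9/91), {-1/2, 4/19, 8/25}))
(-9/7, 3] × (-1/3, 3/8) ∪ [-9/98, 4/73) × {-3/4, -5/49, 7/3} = ([-9/98, 4/73) × {-3/4, -5/49, 7/3}) ∪ ((-9/7, 3] × (-1/3, 3/8))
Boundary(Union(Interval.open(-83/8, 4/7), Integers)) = Union(Complement(Integers, Interval.open(-83/8, 4/7)), {-83/8, 4/7})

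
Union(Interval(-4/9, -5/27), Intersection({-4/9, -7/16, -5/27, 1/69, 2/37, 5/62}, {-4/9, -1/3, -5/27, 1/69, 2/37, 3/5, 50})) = Union({1/69, 2/37}, Interval(-4/9, -5/27))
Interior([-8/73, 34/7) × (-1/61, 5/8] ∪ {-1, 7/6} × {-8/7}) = (-8/73, 34/7) × (-1/61, 5/8)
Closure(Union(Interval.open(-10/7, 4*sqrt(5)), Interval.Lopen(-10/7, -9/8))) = Interval(-10/7, 4*sqrt(5))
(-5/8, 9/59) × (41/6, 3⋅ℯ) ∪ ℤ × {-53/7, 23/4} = (ℤ × {-53/7, 23/4}) ∪ ((-5/8, 9/59) × (41/6, 3⋅ℯ))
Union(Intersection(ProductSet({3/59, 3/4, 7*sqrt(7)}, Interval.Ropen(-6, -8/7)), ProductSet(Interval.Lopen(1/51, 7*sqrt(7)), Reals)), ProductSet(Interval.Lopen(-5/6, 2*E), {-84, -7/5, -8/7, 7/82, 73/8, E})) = Union(ProductSet({3/59, 3/4, 7*sqrt(7)}, Interval.Ropen(-6, -8/7)), ProductSet(Interval.Lopen(-5/6, 2*E), {-84, -7/5, -8/7, 7/82, 73/8, E}))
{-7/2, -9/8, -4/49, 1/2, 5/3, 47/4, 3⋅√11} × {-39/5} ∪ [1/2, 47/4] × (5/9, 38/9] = ([1/2, 47/4] × (5/9, 38/9]) ∪ ({-7/2, -9/8, -4/49, 1/2, 5/3, 47/4, 3⋅√11} × {-39/5})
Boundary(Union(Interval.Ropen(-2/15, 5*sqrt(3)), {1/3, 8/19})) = {-2/15, 5*sqrt(3)}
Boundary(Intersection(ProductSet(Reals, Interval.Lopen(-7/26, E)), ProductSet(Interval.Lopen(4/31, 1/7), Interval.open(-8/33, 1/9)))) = Union(ProductSet({4/31, 1/7}, Interval(-8/33, 1/9)), ProductSet(Interval(4/31, 1/7), {-8/33, 1/9}))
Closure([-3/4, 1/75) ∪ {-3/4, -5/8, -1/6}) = [-3/4, 1/75]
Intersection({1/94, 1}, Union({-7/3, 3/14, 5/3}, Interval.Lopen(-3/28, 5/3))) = {1/94, 1}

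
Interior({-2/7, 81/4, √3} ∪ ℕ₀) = ∅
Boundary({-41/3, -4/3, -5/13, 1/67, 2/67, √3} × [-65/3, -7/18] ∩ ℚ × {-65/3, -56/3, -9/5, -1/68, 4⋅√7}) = {-41/3, -4/3, -5/13, 1/67, 2/67} × {-65/3, -56/3, -9/5}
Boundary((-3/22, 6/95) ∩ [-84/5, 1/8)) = {-3/22, 6/95}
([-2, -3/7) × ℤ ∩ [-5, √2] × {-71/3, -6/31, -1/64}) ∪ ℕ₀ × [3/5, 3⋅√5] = ℕ₀ × [3/5, 3⋅√5]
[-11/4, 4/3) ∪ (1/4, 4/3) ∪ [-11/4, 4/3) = [-11/4, 4/3)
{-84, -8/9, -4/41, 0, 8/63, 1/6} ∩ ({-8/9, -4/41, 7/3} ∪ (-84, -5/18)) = {-8/9, -4/41}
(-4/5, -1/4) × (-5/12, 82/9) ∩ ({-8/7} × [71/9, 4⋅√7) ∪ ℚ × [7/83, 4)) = (ℚ ∩ (-4/5, -1/4)) × [7/83, 4)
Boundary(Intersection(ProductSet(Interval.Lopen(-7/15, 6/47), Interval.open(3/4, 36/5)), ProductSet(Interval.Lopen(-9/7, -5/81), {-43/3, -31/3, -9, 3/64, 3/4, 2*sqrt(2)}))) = ProductSet(Interval(-7/15, -5/81), {2*sqrt(2)})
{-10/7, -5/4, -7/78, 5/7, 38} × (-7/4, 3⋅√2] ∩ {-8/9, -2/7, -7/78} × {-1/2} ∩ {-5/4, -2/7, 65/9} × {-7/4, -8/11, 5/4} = ∅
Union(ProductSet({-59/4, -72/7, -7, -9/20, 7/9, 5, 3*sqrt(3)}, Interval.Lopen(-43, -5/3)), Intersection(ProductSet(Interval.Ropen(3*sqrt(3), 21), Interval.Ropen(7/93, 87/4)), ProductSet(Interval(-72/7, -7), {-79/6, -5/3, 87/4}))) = ProductSet({-59/4, -72/7, -7, -9/20, 7/9, 5, 3*sqrt(3)}, Interval.Lopen(-43, -5/3))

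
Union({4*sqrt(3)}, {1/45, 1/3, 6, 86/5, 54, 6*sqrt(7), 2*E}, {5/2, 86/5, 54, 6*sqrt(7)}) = {1/45, 1/3, 5/2, 6, 86/5, 54, 4*sqrt(3), 6*sqrt(7), 2*E}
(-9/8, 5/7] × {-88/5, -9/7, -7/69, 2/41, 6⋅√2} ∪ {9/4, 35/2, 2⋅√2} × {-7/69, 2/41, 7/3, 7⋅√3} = ((-9/8, 5/7] × {-88/5, -9/7, -7/69, 2/41, 6⋅√2}) ∪ ({9/4, 35/2, 2⋅√2} × {-7/69, 2/41, 7/3, 7⋅√3})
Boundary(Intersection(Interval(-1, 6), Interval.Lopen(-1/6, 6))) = {-1/6, 6}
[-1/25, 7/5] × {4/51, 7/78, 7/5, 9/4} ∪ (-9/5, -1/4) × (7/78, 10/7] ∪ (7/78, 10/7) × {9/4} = ((7/78, 10/7) × {9/4}) ∪ ((-9/5, -1/4) × (7/78, 10/7]) ∪ ([-1/25, 7/5] × {4/51, 7/78, 7/5, 9/4})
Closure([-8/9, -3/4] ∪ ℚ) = ℚ ∪ (-∞, ∞)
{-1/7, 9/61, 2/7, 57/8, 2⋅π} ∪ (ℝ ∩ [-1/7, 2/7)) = [-1/7, 2/7] ∪ {57/8, 2⋅π}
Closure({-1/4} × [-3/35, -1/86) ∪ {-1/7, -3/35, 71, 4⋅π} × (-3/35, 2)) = ({-1/4} × [-3/35, -1/86]) ∪ ({-1/7, -3/35, 71, 4⋅π} × [-3/35, 2])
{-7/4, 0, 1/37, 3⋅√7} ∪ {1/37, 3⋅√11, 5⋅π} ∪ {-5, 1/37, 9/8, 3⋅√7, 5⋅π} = {-5, -7/4, 0, 1/37, 9/8, 3⋅√11, 3⋅√7, 5⋅π}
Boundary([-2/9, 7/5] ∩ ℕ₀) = {0, 1}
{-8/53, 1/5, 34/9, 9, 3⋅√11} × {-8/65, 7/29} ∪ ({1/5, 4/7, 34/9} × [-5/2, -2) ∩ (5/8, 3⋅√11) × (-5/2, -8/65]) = ({34/9} × (-5/2, -2)) ∪ ({-8/53, 1/5, 34/9, 9, 3⋅√11} × {-8/65, 7/29})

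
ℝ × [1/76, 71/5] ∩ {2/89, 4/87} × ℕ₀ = {2/89, 4/87} × {1, 2, …, 14}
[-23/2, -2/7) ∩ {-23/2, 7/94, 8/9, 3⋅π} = {-23/2}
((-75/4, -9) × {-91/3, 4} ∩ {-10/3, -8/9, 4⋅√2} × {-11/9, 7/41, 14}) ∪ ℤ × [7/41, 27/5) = ℤ × [7/41, 27/5)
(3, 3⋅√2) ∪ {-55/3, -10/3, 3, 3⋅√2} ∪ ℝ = (-∞, ∞)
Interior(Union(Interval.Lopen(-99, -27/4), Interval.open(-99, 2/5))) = Interval.open(-99, 2/5)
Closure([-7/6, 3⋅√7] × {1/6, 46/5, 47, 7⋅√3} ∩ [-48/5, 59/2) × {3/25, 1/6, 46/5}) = [-7/6, 3⋅√7] × {1/6, 46/5}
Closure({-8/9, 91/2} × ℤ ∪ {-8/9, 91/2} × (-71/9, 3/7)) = {-8/9, 91/2} × (ℤ ∪ [-71/9, 3/7])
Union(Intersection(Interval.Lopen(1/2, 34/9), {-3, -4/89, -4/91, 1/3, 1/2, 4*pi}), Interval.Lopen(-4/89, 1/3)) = Interval.Lopen(-4/89, 1/3)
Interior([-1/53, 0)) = (-1/53, 0)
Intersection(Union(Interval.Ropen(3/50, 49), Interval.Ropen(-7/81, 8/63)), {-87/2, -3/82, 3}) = {-3/82, 3}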